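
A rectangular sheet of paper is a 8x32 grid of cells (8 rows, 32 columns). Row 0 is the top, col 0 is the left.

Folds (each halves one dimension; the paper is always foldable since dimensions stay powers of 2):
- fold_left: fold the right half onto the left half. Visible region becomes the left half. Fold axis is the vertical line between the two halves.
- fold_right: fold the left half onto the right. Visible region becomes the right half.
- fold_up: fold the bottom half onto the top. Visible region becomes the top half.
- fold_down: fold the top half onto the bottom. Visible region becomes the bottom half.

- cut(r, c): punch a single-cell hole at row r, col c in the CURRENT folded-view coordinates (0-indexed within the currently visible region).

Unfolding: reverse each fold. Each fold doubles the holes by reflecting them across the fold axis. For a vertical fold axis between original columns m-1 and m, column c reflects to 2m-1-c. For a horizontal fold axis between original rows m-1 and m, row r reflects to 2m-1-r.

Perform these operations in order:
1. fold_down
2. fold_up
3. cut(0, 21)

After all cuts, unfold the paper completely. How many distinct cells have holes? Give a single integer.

Op 1 fold_down: fold axis h@4; visible region now rows[4,8) x cols[0,32) = 4x32
Op 2 fold_up: fold axis h@6; visible region now rows[4,6) x cols[0,32) = 2x32
Op 3 cut(0, 21): punch at orig (4,21); cuts so far [(4, 21)]; region rows[4,6) x cols[0,32) = 2x32
Unfold 1 (reflect across h@6): 2 holes -> [(4, 21), (7, 21)]
Unfold 2 (reflect across h@4): 4 holes -> [(0, 21), (3, 21), (4, 21), (7, 21)]

Answer: 4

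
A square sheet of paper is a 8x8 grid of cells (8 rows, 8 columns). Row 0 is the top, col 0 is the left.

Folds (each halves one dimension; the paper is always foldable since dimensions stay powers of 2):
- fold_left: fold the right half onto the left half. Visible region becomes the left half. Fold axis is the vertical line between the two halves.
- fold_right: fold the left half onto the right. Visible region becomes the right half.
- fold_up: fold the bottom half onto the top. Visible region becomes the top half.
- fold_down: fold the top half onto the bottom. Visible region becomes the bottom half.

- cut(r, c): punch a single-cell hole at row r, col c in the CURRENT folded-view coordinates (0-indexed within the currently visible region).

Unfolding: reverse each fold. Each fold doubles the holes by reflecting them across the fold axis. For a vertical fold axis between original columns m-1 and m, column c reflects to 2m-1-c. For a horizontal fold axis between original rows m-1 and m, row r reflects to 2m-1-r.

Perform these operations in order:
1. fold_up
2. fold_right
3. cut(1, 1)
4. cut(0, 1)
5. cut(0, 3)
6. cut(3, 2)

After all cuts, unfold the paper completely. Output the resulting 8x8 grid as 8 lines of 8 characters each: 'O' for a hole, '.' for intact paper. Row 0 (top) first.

Answer: O.O..O.O
..O..O..
........
.O....O.
.O....O.
........
..O..O..
O.O..O.O

Derivation:
Op 1 fold_up: fold axis h@4; visible region now rows[0,4) x cols[0,8) = 4x8
Op 2 fold_right: fold axis v@4; visible region now rows[0,4) x cols[4,8) = 4x4
Op 3 cut(1, 1): punch at orig (1,5); cuts so far [(1, 5)]; region rows[0,4) x cols[4,8) = 4x4
Op 4 cut(0, 1): punch at orig (0,5); cuts so far [(0, 5), (1, 5)]; region rows[0,4) x cols[4,8) = 4x4
Op 5 cut(0, 3): punch at orig (0,7); cuts so far [(0, 5), (0, 7), (1, 5)]; region rows[0,4) x cols[4,8) = 4x4
Op 6 cut(3, 2): punch at orig (3,6); cuts so far [(0, 5), (0, 7), (1, 5), (3, 6)]; region rows[0,4) x cols[4,8) = 4x4
Unfold 1 (reflect across v@4): 8 holes -> [(0, 0), (0, 2), (0, 5), (0, 7), (1, 2), (1, 5), (3, 1), (3, 6)]
Unfold 2 (reflect across h@4): 16 holes -> [(0, 0), (0, 2), (0, 5), (0, 7), (1, 2), (1, 5), (3, 1), (3, 6), (4, 1), (4, 6), (6, 2), (6, 5), (7, 0), (7, 2), (7, 5), (7, 7)]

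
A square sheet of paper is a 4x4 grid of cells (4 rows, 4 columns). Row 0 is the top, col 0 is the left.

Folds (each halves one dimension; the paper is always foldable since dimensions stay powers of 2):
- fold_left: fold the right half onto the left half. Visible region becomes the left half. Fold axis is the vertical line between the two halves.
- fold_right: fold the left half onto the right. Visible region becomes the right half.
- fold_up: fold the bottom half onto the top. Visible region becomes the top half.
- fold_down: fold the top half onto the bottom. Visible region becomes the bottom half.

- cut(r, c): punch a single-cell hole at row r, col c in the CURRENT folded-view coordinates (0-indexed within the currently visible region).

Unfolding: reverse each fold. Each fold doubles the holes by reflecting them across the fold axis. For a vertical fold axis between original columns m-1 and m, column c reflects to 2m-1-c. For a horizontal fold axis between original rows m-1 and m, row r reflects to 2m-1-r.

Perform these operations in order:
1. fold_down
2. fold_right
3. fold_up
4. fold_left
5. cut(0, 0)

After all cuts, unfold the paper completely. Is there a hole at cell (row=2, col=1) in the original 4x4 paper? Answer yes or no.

Op 1 fold_down: fold axis h@2; visible region now rows[2,4) x cols[0,4) = 2x4
Op 2 fold_right: fold axis v@2; visible region now rows[2,4) x cols[2,4) = 2x2
Op 3 fold_up: fold axis h@3; visible region now rows[2,3) x cols[2,4) = 1x2
Op 4 fold_left: fold axis v@3; visible region now rows[2,3) x cols[2,3) = 1x1
Op 5 cut(0, 0): punch at orig (2,2); cuts so far [(2, 2)]; region rows[2,3) x cols[2,3) = 1x1
Unfold 1 (reflect across v@3): 2 holes -> [(2, 2), (2, 3)]
Unfold 2 (reflect across h@3): 4 holes -> [(2, 2), (2, 3), (3, 2), (3, 3)]
Unfold 3 (reflect across v@2): 8 holes -> [(2, 0), (2, 1), (2, 2), (2, 3), (3, 0), (3, 1), (3, 2), (3, 3)]
Unfold 4 (reflect across h@2): 16 holes -> [(0, 0), (0, 1), (0, 2), (0, 3), (1, 0), (1, 1), (1, 2), (1, 3), (2, 0), (2, 1), (2, 2), (2, 3), (3, 0), (3, 1), (3, 2), (3, 3)]
Holes: [(0, 0), (0, 1), (0, 2), (0, 3), (1, 0), (1, 1), (1, 2), (1, 3), (2, 0), (2, 1), (2, 2), (2, 3), (3, 0), (3, 1), (3, 2), (3, 3)]

Answer: yes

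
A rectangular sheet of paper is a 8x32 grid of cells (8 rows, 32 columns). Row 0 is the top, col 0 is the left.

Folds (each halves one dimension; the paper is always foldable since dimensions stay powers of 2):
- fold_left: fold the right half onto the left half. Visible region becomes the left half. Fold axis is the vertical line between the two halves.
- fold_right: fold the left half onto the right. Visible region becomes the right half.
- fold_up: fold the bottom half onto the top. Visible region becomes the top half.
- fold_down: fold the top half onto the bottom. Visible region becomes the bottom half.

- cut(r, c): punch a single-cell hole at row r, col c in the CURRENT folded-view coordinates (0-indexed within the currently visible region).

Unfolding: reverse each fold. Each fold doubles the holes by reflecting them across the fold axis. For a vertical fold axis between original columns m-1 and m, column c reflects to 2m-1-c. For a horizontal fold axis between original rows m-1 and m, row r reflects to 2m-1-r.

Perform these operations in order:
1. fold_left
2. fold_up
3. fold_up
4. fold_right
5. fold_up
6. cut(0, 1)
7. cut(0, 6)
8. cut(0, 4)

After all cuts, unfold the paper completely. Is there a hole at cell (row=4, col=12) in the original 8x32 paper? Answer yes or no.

Op 1 fold_left: fold axis v@16; visible region now rows[0,8) x cols[0,16) = 8x16
Op 2 fold_up: fold axis h@4; visible region now rows[0,4) x cols[0,16) = 4x16
Op 3 fold_up: fold axis h@2; visible region now rows[0,2) x cols[0,16) = 2x16
Op 4 fold_right: fold axis v@8; visible region now rows[0,2) x cols[8,16) = 2x8
Op 5 fold_up: fold axis h@1; visible region now rows[0,1) x cols[8,16) = 1x8
Op 6 cut(0, 1): punch at orig (0,9); cuts so far [(0, 9)]; region rows[0,1) x cols[8,16) = 1x8
Op 7 cut(0, 6): punch at orig (0,14); cuts so far [(0, 9), (0, 14)]; region rows[0,1) x cols[8,16) = 1x8
Op 8 cut(0, 4): punch at orig (0,12); cuts so far [(0, 9), (0, 12), (0, 14)]; region rows[0,1) x cols[8,16) = 1x8
Unfold 1 (reflect across h@1): 6 holes -> [(0, 9), (0, 12), (0, 14), (1, 9), (1, 12), (1, 14)]
Unfold 2 (reflect across v@8): 12 holes -> [(0, 1), (0, 3), (0, 6), (0, 9), (0, 12), (0, 14), (1, 1), (1, 3), (1, 6), (1, 9), (1, 12), (1, 14)]
Unfold 3 (reflect across h@2): 24 holes -> [(0, 1), (0, 3), (0, 6), (0, 9), (0, 12), (0, 14), (1, 1), (1, 3), (1, 6), (1, 9), (1, 12), (1, 14), (2, 1), (2, 3), (2, 6), (2, 9), (2, 12), (2, 14), (3, 1), (3, 3), (3, 6), (3, 9), (3, 12), (3, 14)]
Unfold 4 (reflect across h@4): 48 holes -> [(0, 1), (0, 3), (0, 6), (0, 9), (0, 12), (0, 14), (1, 1), (1, 3), (1, 6), (1, 9), (1, 12), (1, 14), (2, 1), (2, 3), (2, 6), (2, 9), (2, 12), (2, 14), (3, 1), (3, 3), (3, 6), (3, 9), (3, 12), (3, 14), (4, 1), (4, 3), (4, 6), (4, 9), (4, 12), (4, 14), (5, 1), (5, 3), (5, 6), (5, 9), (5, 12), (5, 14), (6, 1), (6, 3), (6, 6), (6, 9), (6, 12), (6, 14), (7, 1), (7, 3), (7, 6), (7, 9), (7, 12), (7, 14)]
Unfold 5 (reflect across v@16): 96 holes -> [(0, 1), (0, 3), (0, 6), (0, 9), (0, 12), (0, 14), (0, 17), (0, 19), (0, 22), (0, 25), (0, 28), (0, 30), (1, 1), (1, 3), (1, 6), (1, 9), (1, 12), (1, 14), (1, 17), (1, 19), (1, 22), (1, 25), (1, 28), (1, 30), (2, 1), (2, 3), (2, 6), (2, 9), (2, 12), (2, 14), (2, 17), (2, 19), (2, 22), (2, 25), (2, 28), (2, 30), (3, 1), (3, 3), (3, 6), (3, 9), (3, 12), (3, 14), (3, 17), (3, 19), (3, 22), (3, 25), (3, 28), (3, 30), (4, 1), (4, 3), (4, 6), (4, 9), (4, 12), (4, 14), (4, 17), (4, 19), (4, 22), (4, 25), (4, 28), (4, 30), (5, 1), (5, 3), (5, 6), (5, 9), (5, 12), (5, 14), (5, 17), (5, 19), (5, 22), (5, 25), (5, 28), (5, 30), (6, 1), (6, 3), (6, 6), (6, 9), (6, 12), (6, 14), (6, 17), (6, 19), (6, 22), (6, 25), (6, 28), (6, 30), (7, 1), (7, 3), (7, 6), (7, 9), (7, 12), (7, 14), (7, 17), (7, 19), (7, 22), (7, 25), (7, 28), (7, 30)]
Holes: [(0, 1), (0, 3), (0, 6), (0, 9), (0, 12), (0, 14), (0, 17), (0, 19), (0, 22), (0, 25), (0, 28), (0, 30), (1, 1), (1, 3), (1, 6), (1, 9), (1, 12), (1, 14), (1, 17), (1, 19), (1, 22), (1, 25), (1, 28), (1, 30), (2, 1), (2, 3), (2, 6), (2, 9), (2, 12), (2, 14), (2, 17), (2, 19), (2, 22), (2, 25), (2, 28), (2, 30), (3, 1), (3, 3), (3, 6), (3, 9), (3, 12), (3, 14), (3, 17), (3, 19), (3, 22), (3, 25), (3, 28), (3, 30), (4, 1), (4, 3), (4, 6), (4, 9), (4, 12), (4, 14), (4, 17), (4, 19), (4, 22), (4, 25), (4, 28), (4, 30), (5, 1), (5, 3), (5, 6), (5, 9), (5, 12), (5, 14), (5, 17), (5, 19), (5, 22), (5, 25), (5, 28), (5, 30), (6, 1), (6, 3), (6, 6), (6, 9), (6, 12), (6, 14), (6, 17), (6, 19), (6, 22), (6, 25), (6, 28), (6, 30), (7, 1), (7, 3), (7, 6), (7, 9), (7, 12), (7, 14), (7, 17), (7, 19), (7, 22), (7, 25), (7, 28), (7, 30)]

Answer: yes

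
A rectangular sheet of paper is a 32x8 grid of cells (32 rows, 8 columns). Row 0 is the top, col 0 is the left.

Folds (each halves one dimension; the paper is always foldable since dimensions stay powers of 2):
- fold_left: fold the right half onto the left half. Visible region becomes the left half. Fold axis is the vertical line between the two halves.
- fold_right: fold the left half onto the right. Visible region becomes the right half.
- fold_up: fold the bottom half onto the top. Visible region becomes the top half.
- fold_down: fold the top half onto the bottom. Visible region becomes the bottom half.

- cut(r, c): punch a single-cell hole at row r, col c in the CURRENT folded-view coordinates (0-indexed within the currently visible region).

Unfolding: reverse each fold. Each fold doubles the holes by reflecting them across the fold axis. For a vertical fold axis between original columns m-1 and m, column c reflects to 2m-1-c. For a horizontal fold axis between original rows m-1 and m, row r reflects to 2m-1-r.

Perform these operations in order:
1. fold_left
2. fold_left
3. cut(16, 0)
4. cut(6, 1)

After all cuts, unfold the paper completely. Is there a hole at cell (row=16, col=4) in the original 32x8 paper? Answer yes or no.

Op 1 fold_left: fold axis v@4; visible region now rows[0,32) x cols[0,4) = 32x4
Op 2 fold_left: fold axis v@2; visible region now rows[0,32) x cols[0,2) = 32x2
Op 3 cut(16, 0): punch at orig (16,0); cuts so far [(16, 0)]; region rows[0,32) x cols[0,2) = 32x2
Op 4 cut(6, 1): punch at orig (6,1); cuts so far [(6, 1), (16, 0)]; region rows[0,32) x cols[0,2) = 32x2
Unfold 1 (reflect across v@2): 4 holes -> [(6, 1), (6, 2), (16, 0), (16, 3)]
Unfold 2 (reflect across v@4): 8 holes -> [(6, 1), (6, 2), (6, 5), (6, 6), (16, 0), (16, 3), (16, 4), (16, 7)]
Holes: [(6, 1), (6, 2), (6, 5), (6, 6), (16, 0), (16, 3), (16, 4), (16, 7)]

Answer: yes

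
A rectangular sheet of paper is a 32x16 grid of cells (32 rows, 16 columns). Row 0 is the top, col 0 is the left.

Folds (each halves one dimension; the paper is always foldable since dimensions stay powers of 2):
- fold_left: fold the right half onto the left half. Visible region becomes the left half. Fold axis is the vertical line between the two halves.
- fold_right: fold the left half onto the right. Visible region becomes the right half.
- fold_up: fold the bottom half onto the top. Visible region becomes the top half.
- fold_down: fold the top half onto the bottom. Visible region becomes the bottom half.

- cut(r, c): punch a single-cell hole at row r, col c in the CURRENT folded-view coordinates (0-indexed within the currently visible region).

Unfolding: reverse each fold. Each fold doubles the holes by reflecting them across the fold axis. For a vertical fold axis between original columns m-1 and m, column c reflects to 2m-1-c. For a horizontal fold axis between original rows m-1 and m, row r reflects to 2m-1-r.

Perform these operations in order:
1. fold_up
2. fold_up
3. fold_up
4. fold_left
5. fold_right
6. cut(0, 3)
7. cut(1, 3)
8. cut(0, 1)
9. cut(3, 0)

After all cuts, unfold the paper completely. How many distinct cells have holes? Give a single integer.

Op 1 fold_up: fold axis h@16; visible region now rows[0,16) x cols[0,16) = 16x16
Op 2 fold_up: fold axis h@8; visible region now rows[0,8) x cols[0,16) = 8x16
Op 3 fold_up: fold axis h@4; visible region now rows[0,4) x cols[0,16) = 4x16
Op 4 fold_left: fold axis v@8; visible region now rows[0,4) x cols[0,8) = 4x8
Op 5 fold_right: fold axis v@4; visible region now rows[0,4) x cols[4,8) = 4x4
Op 6 cut(0, 3): punch at orig (0,7); cuts so far [(0, 7)]; region rows[0,4) x cols[4,8) = 4x4
Op 7 cut(1, 3): punch at orig (1,7); cuts so far [(0, 7), (1, 7)]; region rows[0,4) x cols[4,8) = 4x4
Op 8 cut(0, 1): punch at orig (0,5); cuts so far [(0, 5), (0, 7), (1, 7)]; region rows[0,4) x cols[4,8) = 4x4
Op 9 cut(3, 0): punch at orig (3,4); cuts so far [(0, 5), (0, 7), (1, 7), (3, 4)]; region rows[0,4) x cols[4,8) = 4x4
Unfold 1 (reflect across v@4): 8 holes -> [(0, 0), (0, 2), (0, 5), (0, 7), (1, 0), (1, 7), (3, 3), (3, 4)]
Unfold 2 (reflect across v@8): 16 holes -> [(0, 0), (0, 2), (0, 5), (0, 7), (0, 8), (0, 10), (0, 13), (0, 15), (1, 0), (1, 7), (1, 8), (1, 15), (3, 3), (3, 4), (3, 11), (3, 12)]
Unfold 3 (reflect across h@4): 32 holes -> [(0, 0), (0, 2), (0, 5), (0, 7), (0, 8), (0, 10), (0, 13), (0, 15), (1, 0), (1, 7), (1, 8), (1, 15), (3, 3), (3, 4), (3, 11), (3, 12), (4, 3), (4, 4), (4, 11), (4, 12), (6, 0), (6, 7), (6, 8), (6, 15), (7, 0), (7, 2), (7, 5), (7, 7), (7, 8), (7, 10), (7, 13), (7, 15)]
Unfold 4 (reflect across h@8): 64 holes -> [(0, 0), (0, 2), (0, 5), (0, 7), (0, 8), (0, 10), (0, 13), (0, 15), (1, 0), (1, 7), (1, 8), (1, 15), (3, 3), (3, 4), (3, 11), (3, 12), (4, 3), (4, 4), (4, 11), (4, 12), (6, 0), (6, 7), (6, 8), (6, 15), (7, 0), (7, 2), (7, 5), (7, 7), (7, 8), (7, 10), (7, 13), (7, 15), (8, 0), (8, 2), (8, 5), (8, 7), (8, 8), (8, 10), (8, 13), (8, 15), (9, 0), (9, 7), (9, 8), (9, 15), (11, 3), (11, 4), (11, 11), (11, 12), (12, 3), (12, 4), (12, 11), (12, 12), (14, 0), (14, 7), (14, 8), (14, 15), (15, 0), (15, 2), (15, 5), (15, 7), (15, 8), (15, 10), (15, 13), (15, 15)]
Unfold 5 (reflect across h@16): 128 holes -> [(0, 0), (0, 2), (0, 5), (0, 7), (0, 8), (0, 10), (0, 13), (0, 15), (1, 0), (1, 7), (1, 8), (1, 15), (3, 3), (3, 4), (3, 11), (3, 12), (4, 3), (4, 4), (4, 11), (4, 12), (6, 0), (6, 7), (6, 8), (6, 15), (7, 0), (7, 2), (7, 5), (7, 7), (7, 8), (7, 10), (7, 13), (7, 15), (8, 0), (8, 2), (8, 5), (8, 7), (8, 8), (8, 10), (8, 13), (8, 15), (9, 0), (9, 7), (9, 8), (9, 15), (11, 3), (11, 4), (11, 11), (11, 12), (12, 3), (12, 4), (12, 11), (12, 12), (14, 0), (14, 7), (14, 8), (14, 15), (15, 0), (15, 2), (15, 5), (15, 7), (15, 8), (15, 10), (15, 13), (15, 15), (16, 0), (16, 2), (16, 5), (16, 7), (16, 8), (16, 10), (16, 13), (16, 15), (17, 0), (17, 7), (17, 8), (17, 15), (19, 3), (19, 4), (19, 11), (19, 12), (20, 3), (20, 4), (20, 11), (20, 12), (22, 0), (22, 7), (22, 8), (22, 15), (23, 0), (23, 2), (23, 5), (23, 7), (23, 8), (23, 10), (23, 13), (23, 15), (24, 0), (24, 2), (24, 5), (24, 7), (24, 8), (24, 10), (24, 13), (24, 15), (25, 0), (25, 7), (25, 8), (25, 15), (27, 3), (27, 4), (27, 11), (27, 12), (28, 3), (28, 4), (28, 11), (28, 12), (30, 0), (30, 7), (30, 8), (30, 15), (31, 0), (31, 2), (31, 5), (31, 7), (31, 8), (31, 10), (31, 13), (31, 15)]

Answer: 128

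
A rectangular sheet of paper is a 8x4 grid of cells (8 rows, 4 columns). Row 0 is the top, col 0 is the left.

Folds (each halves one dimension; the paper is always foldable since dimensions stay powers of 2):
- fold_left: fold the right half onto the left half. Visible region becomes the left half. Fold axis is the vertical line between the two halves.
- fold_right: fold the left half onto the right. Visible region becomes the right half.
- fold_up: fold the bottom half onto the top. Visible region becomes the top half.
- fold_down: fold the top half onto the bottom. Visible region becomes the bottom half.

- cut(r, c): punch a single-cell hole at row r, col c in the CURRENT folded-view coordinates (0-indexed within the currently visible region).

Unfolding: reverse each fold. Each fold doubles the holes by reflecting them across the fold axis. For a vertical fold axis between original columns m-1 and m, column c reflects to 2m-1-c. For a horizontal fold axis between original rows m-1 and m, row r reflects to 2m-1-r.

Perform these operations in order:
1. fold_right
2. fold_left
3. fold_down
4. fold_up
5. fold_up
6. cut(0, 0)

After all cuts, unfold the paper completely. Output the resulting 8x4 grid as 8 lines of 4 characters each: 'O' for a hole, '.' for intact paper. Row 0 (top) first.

Answer: OOOO
OOOO
OOOO
OOOO
OOOO
OOOO
OOOO
OOOO

Derivation:
Op 1 fold_right: fold axis v@2; visible region now rows[0,8) x cols[2,4) = 8x2
Op 2 fold_left: fold axis v@3; visible region now rows[0,8) x cols[2,3) = 8x1
Op 3 fold_down: fold axis h@4; visible region now rows[4,8) x cols[2,3) = 4x1
Op 4 fold_up: fold axis h@6; visible region now rows[4,6) x cols[2,3) = 2x1
Op 5 fold_up: fold axis h@5; visible region now rows[4,5) x cols[2,3) = 1x1
Op 6 cut(0, 0): punch at orig (4,2); cuts so far [(4, 2)]; region rows[4,5) x cols[2,3) = 1x1
Unfold 1 (reflect across h@5): 2 holes -> [(4, 2), (5, 2)]
Unfold 2 (reflect across h@6): 4 holes -> [(4, 2), (5, 2), (6, 2), (7, 2)]
Unfold 3 (reflect across h@4): 8 holes -> [(0, 2), (1, 2), (2, 2), (3, 2), (4, 2), (5, 2), (6, 2), (7, 2)]
Unfold 4 (reflect across v@3): 16 holes -> [(0, 2), (0, 3), (1, 2), (1, 3), (2, 2), (2, 3), (3, 2), (3, 3), (4, 2), (4, 3), (5, 2), (5, 3), (6, 2), (6, 3), (7, 2), (7, 3)]
Unfold 5 (reflect across v@2): 32 holes -> [(0, 0), (0, 1), (0, 2), (0, 3), (1, 0), (1, 1), (1, 2), (1, 3), (2, 0), (2, 1), (2, 2), (2, 3), (3, 0), (3, 1), (3, 2), (3, 3), (4, 0), (4, 1), (4, 2), (4, 3), (5, 0), (5, 1), (5, 2), (5, 3), (6, 0), (6, 1), (6, 2), (6, 3), (7, 0), (7, 1), (7, 2), (7, 3)]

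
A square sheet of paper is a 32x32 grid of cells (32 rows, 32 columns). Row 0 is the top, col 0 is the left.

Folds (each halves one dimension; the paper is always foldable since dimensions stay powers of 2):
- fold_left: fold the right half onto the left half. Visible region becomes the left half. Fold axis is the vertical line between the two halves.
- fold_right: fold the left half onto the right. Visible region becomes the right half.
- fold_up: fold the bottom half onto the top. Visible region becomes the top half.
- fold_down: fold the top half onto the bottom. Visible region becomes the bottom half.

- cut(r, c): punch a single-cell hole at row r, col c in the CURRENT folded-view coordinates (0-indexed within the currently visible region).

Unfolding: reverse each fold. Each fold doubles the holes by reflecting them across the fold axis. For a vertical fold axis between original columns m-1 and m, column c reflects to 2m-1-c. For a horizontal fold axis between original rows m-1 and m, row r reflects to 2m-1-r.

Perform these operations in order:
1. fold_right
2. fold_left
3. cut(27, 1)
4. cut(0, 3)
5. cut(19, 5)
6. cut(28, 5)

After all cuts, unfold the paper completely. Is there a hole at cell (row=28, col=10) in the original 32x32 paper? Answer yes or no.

Op 1 fold_right: fold axis v@16; visible region now rows[0,32) x cols[16,32) = 32x16
Op 2 fold_left: fold axis v@24; visible region now rows[0,32) x cols[16,24) = 32x8
Op 3 cut(27, 1): punch at orig (27,17); cuts so far [(27, 17)]; region rows[0,32) x cols[16,24) = 32x8
Op 4 cut(0, 3): punch at orig (0,19); cuts so far [(0, 19), (27, 17)]; region rows[0,32) x cols[16,24) = 32x8
Op 5 cut(19, 5): punch at orig (19,21); cuts so far [(0, 19), (19, 21), (27, 17)]; region rows[0,32) x cols[16,24) = 32x8
Op 6 cut(28, 5): punch at orig (28,21); cuts so far [(0, 19), (19, 21), (27, 17), (28, 21)]; region rows[0,32) x cols[16,24) = 32x8
Unfold 1 (reflect across v@24): 8 holes -> [(0, 19), (0, 28), (19, 21), (19, 26), (27, 17), (27, 30), (28, 21), (28, 26)]
Unfold 2 (reflect across v@16): 16 holes -> [(0, 3), (0, 12), (0, 19), (0, 28), (19, 5), (19, 10), (19, 21), (19, 26), (27, 1), (27, 14), (27, 17), (27, 30), (28, 5), (28, 10), (28, 21), (28, 26)]
Holes: [(0, 3), (0, 12), (0, 19), (0, 28), (19, 5), (19, 10), (19, 21), (19, 26), (27, 1), (27, 14), (27, 17), (27, 30), (28, 5), (28, 10), (28, 21), (28, 26)]

Answer: yes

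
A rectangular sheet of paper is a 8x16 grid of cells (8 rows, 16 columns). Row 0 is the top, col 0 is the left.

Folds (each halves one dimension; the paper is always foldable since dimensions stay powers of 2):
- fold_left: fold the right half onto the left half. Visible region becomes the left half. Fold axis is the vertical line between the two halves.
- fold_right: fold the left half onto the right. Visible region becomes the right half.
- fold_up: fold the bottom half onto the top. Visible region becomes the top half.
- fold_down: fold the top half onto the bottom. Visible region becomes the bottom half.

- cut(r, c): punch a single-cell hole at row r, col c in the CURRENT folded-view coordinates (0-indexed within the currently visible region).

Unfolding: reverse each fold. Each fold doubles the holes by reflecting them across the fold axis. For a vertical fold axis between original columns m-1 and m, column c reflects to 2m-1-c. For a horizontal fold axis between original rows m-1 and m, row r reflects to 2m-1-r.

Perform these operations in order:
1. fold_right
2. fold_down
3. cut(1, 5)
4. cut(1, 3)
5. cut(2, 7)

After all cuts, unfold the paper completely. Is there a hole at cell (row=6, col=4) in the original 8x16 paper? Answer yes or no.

Op 1 fold_right: fold axis v@8; visible region now rows[0,8) x cols[8,16) = 8x8
Op 2 fold_down: fold axis h@4; visible region now rows[4,8) x cols[8,16) = 4x8
Op 3 cut(1, 5): punch at orig (5,13); cuts so far [(5, 13)]; region rows[4,8) x cols[8,16) = 4x8
Op 4 cut(1, 3): punch at orig (5,11); cuts so far [(5, 11), (5, 13)]; region rows[4,8) x cols[8,16) = 4x8
Op 5 cut(2, 7): punch at orig (6,15); cuts so far [(5, 11), (5, 13), (6, 15)]; region rows[4,8) x cols[8,16) = 4x8
Unfold 1 (reflect across h@4): 6 holes -> [(1, 15), (2, 11), (2, 13), (5, 11), (5, 13), (6, 15)]
Unfold 2 (reflect across v@8): 12 holes -> [(1, 0), (1, 15), (2, 2), (2, 4), (2, 11), (2, 13), (5, 2), (5, 4), (5, 11), (5, 13), (6, 0), (6, 15)]
Holes: [(1, 0), (1, 15), (2, 2), (2, 4), (2, 11), (2, 13), (5, 2), (5, 4), (5, 11), (5, 13), (6, 0), (6, 15)]

Answer: no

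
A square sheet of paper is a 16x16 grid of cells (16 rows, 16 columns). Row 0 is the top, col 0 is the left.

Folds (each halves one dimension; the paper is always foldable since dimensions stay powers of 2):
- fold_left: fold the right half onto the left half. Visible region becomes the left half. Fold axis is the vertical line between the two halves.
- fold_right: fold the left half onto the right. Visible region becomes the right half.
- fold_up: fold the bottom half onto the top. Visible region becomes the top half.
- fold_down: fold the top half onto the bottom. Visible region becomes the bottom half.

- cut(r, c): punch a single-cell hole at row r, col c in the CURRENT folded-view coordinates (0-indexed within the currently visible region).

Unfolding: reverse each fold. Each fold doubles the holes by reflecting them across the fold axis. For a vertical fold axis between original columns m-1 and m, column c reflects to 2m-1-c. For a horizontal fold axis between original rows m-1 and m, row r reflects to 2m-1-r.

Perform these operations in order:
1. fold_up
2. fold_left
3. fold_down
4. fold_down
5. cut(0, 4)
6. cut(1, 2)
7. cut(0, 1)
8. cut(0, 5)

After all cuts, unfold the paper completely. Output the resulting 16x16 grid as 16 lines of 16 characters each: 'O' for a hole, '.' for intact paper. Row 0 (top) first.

Answer: ..O..........O..
.O..OO....OO..O.
.O..OO....OO..O.
..O..........O..
..O..........O..
.O..OO....OO..O.
.O..OO....OO..O.
..O..........O..
..O..........O..
.O..OO....OO..O.
.O..OO....OO..O.
..O..........O..
..O..........O..
.O..OO....OO..O.
.O..OO....OO..O.
..O..........O..

Derivation:
Op 1 fold_up: fold axis h@8; visible region now rows[0,8) x cols[0,16) = 8x16
Op 2 fold_left: fold axis v@8; visible region now rows[0,8) x cols[0,8) = 8x8
Op 3 fold_down: fold axis h@4; visible region now rows[4,8) x cols[0,8) = 4x8
Op 4 fold_down: fold axis h@6; visible region now rows[6,8) x cols[0,8) = 2x8
Op 5 cut(0, 4): punch at orig (6,4); cuts so far [(6, 4)]; region rows[6,8) x cols[0,8) = 2x8
Op 6 cut(1, 2): punch at orig (7,2); cuts so far [(6, 4), (7, 2)]; region rows[6,8) x cols[0,8) = 2x8
Op 7 cut(0, 1): punch at orig (6,1); cuts so far [(6, 1), (6, 4), (7, 2)]; region rows[6,8) x cols[0,8) = 2x8
Op 8 cut(0, 5): punch at orig (6,5); cuts so far [(6, 1), (6, 4), (6, 5), (7, 2)]; region rows[6,8) x cols[0,8) = 2x8
Unfold 1 (reflect across h@6): 8 holes -> [(4, 2), (5, 1), (5, 4), (5, 5), (6, 1), (6, 4), (6, 5), (7, 2)]
Unfold 2 (reflect across h@4): 16 holes -> [(0, 2), (1, 1), (1, 4), (1, 5), (2, 1), (2, 4), (2, 5), (3, 2), (4, 2), (5, 1), (5, 4), (5, 5), (6, 1), (6, 4), (6, 5), (7, 2)]
Unfold 3 (reflect across v@8): 32 holes -> [(0, 2), (0, 13), (1, 1), (1, 4), (1, 5), (1, 10), (1, 11), (1, 14), (2, 1), (2, 4), (2, 5), (2, 10), (2, 11), (2, 14), (3, 2), (3, 13), (4, 2), (4, 13), (5, 1), (5, 4), (5, 5), (5, 10), (5, 11), (5, 14), (6, 1), (6, 4), (6, 5), (6, 10), (6, 11), (6, 14), (7, 2), (7, 13)]
Unfold 4 (reflect across h@8): 64 holes -> [(0, 2), (0, 13), (1, 1), (1, 4), (1, 5), (1, 10), (1, 11), (1, 14), (2, 1), (2, 4), (2, 5), (2, 10), (2, 11), (2, 14), (3, 2), (3, 13), (4, 2), (4, 13), (5, 1), (5, 4), (5, 5), (5, 10), (5, 11), (5, 14), (6, 1), (6, 4), (6, 5), (6, 10), (6, 11), (6, 14), (7, 2), (7, 13), (8, 2), (8, 13), (9, 1), (9, 4), (9, 5), (9, 10), (9, 11), (9, 14), (10, 1), (10, 4), (10, 5), (10, 10), (10, 11), (10, 14), (11, 2), (11, 13), (12, 2), (12, 13), (13, 1), (13, 4), (13, 5), (13, 10), (13, 11), (13, 14), (14, 1), (14, 4), (14, 5), (14, 10), (14, 11), (14, 14), (15, 2), (15, 13)]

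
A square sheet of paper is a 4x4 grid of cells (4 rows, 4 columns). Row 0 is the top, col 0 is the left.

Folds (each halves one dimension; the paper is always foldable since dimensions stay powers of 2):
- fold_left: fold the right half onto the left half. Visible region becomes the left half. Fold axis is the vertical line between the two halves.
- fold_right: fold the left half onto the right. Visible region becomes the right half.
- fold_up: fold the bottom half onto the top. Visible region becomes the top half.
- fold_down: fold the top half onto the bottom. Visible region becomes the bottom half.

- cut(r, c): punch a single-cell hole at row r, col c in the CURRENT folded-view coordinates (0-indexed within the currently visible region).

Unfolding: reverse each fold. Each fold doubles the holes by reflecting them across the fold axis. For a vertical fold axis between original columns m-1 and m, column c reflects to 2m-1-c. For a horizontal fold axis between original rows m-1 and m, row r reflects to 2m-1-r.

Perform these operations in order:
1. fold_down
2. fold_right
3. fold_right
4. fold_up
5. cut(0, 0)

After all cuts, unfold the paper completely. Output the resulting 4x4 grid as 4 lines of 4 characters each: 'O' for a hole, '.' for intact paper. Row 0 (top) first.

Answer: OOOO
OOOO
OOOO
OOOO

Derivation:
Op 1 fold_down: fold axis h@2; visible region now rows[2,4) x cols[0,4) = 2x4
Op 2 fold_right: fold axis v@2; visible region now rows[2,4) x cols[2,4) = 2x2
Op 3 fold_right: fold axis v@3; visible region now rows[2,4) x cols[3,4) = 2x1
Op 4 fold_up: fold axis h@3; visible region now rows[2,3) x cols[3,4) = 1x1
Op 5 cut(0, 0): punch at orig (2,3); cuts so far [(2, 3)]; region rows[2,3) x cols[3,4) = 1x1
Unfold 1 (reflect across h@3): 2 holes -> [(2, 3), (3, 3)]
Unfold 2 (reflect across v@3): 4 holes -> [(2, 2), (2, 3), (3, 2), (3, 3)]
Unfold 3 (reflect across v@2): 8 holes -> [(2, 0), (2, 1), (2, 2), (2, 3), (3, 0), (3, 1), (3, 2), (3, 3)]
Unfold 4 (reflect across h@2): 16 holes -> [(0, 0), (0, 1), (0, 2), (0, 3), (1, 0), (1, 1), (1, 2), (1, 3), (2, 0), (2, 1), (2, 2), (2, 3), (3, 0), (3, 1), (3, 2), (3, 3)]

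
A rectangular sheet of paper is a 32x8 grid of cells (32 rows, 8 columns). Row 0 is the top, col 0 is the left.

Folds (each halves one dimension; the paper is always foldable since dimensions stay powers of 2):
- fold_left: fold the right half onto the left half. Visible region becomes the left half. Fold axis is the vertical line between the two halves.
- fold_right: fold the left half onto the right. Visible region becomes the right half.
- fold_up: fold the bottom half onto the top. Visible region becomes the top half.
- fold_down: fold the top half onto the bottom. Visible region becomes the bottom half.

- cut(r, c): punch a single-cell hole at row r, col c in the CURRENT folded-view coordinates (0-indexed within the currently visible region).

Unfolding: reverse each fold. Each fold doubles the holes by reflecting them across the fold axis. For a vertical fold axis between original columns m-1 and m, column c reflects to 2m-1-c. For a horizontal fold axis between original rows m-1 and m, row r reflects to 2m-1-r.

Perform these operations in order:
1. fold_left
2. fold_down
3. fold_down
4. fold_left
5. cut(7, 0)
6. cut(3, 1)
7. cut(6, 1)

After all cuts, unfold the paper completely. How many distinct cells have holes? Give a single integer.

Op 1 fold_left: fold axis v@4; visible region now rows[0,32) x cols[0,4) = 32x4
Op 2 fold_down: fold axis h@16; visible region now rows[16,32) x cols[0,4) = 16x4
Op 3 fold_down: fold axis h@24; visible region now rows[24,32) x cols[0,4) = 8x4
Op 4 fold_left: fold axis v@2; visible region now rows[24,32) x cols[0,2) = 8x2
Op 5 cut(7, 0): punch at orig (31,0); cuts so far [(31, 0)]; region rows[24,32) x cols[0,2) = 8x2
Op 6 cut(3, 1): punch at orig (27,1); cuts so far [(27, 1), (31, 0)]; region rows[24,32) x cols[0,2) = 8x2
Op 7 cut(6, 1): punch at orig (30,1); cuts so far [(27, 1), (30, 1), (31, 0)]; region rows[24,32) x cols[0,2) = 8x2
Unfold 1 (reflect across v@2): 6 holes -> [(27, 1), (27, 2), (30, 1), (30, 2), (31, 0), (31, 3)]
Unfold 2 (reflect across h@24): 12 holes -> [(16, 0), (16, 3), (17, 1), (17, 2), (20, 1), (20, 2), (27, 1), (27, 2), (30, 1), (30, 2), (31, 0), (31, 3)]
Unfold 3 (reflect across h@16): 24 holes -> [(0, 0), (0, 3), (1, 1), (1, 2), (4, 1), (4, 2), (11, 1), (11, 2), (14, 1), (14, 2), (15, 0), (15, 3), (16, 0), (16, 3), (17, 1), (17, 2), (20, 1), (20, 2), (27, 1), (27, 2), (30, 1), (30, 2), (31, 0), (31, 3)]
Unfold 4 (reflect across v@4): 48 holes -> [(0, 0), (0, 3), (0, 4), (0, 7), (1, 1), (1, 2), (1, 5), (1, 6), (4, 1), (4, 2), (4, 5), (4, 6), (11, 1), (11, 2), (11, 5), (11, 6), (14, 1), (14, 2), (14, 5), (14, 6), (15, 0), (15, 3), (15, 4), (15, 7), (16, 0), (16, 3), (16, 4), (16, 7), (17, 1), (17, 2), (17, 5), (17, 6), (20, 1), (20, 2), (20, 5), (20, 6), (27, 1), (27, 2), (27, 5), (27, 6), (30, 1), (30, 2), (30, 5), (30, 6), (31, 0), (31, 3), (31, 4), (31, 7)]

Answer: 48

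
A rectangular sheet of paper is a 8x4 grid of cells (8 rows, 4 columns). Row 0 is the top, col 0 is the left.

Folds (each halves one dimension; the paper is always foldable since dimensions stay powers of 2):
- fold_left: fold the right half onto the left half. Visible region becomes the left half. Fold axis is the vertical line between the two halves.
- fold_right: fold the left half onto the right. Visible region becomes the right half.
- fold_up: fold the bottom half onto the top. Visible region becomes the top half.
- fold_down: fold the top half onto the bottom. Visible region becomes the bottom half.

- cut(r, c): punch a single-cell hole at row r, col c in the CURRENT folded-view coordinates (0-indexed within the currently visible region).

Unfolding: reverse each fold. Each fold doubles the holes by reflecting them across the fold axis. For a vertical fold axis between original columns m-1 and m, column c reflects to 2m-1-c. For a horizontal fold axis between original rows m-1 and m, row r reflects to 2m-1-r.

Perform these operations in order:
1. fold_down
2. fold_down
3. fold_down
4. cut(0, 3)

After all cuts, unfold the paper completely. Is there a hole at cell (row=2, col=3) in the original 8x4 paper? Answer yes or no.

Op 1 fold_down: fold axis h@4; visible region now rows[4,8) x cols[0,4) = 4x4
Op 2 fold_down: fold axis h@6; visible region now rows[6,8) x cols[0,4) = 2x4
Op 3 fold_down: fold axis h@7; visible region now rows[7,8) x cols[0,4) = 1x4
Op 4 cut(0, 3): punch at orig (7,3); cuts so far [(7, 3)]; region rows[7,8) x cols[0,4) = 1x4
Unfold 1 (reflect across h@7): 2 holes -> [(6, 3), (7, 3)]
Unfold 2 (reflect across h@6): 4 holes -> [(4, 3), (5, 3), (6, 3), (7, 3)]
Unfold 3 (reflect across h@4): 8 holes -> [(0, 3), (1, 3), (2, 3), (3, 3), (4, 3), (5, 3), (6, 3), (7, 3)]
Holes: [(0, 3), (1, 3), (2, 3), (3, 3), (4, 3), (5, 3), (6, 3), (7, 3)]

Answer: yes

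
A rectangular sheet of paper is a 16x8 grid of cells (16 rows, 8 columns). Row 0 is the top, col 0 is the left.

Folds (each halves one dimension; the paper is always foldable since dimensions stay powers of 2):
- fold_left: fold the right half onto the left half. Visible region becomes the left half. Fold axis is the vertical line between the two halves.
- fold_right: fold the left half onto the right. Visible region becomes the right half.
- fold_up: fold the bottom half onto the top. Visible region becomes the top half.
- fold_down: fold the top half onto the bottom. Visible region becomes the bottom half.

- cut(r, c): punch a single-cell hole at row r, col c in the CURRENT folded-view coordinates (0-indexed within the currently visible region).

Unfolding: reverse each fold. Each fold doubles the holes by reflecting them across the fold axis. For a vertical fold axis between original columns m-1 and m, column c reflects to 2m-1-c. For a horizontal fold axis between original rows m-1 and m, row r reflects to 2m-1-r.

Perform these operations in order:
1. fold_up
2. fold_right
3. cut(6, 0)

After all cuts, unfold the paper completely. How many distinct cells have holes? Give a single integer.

Op 1 fold_up: fold axis h@8; visible region now rows[0,8) x cols[0,8) = 8x8
Op 2 fold_right: fold axis v@4; visible region now rows[0,8) x cols[4,8) = 8x4
Op 3 cut(6, 0): punch at orig (6,4); cuts so far [(6, 4)]; region rows[0,8) x cols[4,8) = 8x4
Unfold 1 (reflect across v@4): 2 holes -> [(6, 3), (6, 4)]
Unfold 2 (reflect across h@8): 4 holes -> [(6, 3), (6, 4), (9, 3), (9, 4)]

Answer: 4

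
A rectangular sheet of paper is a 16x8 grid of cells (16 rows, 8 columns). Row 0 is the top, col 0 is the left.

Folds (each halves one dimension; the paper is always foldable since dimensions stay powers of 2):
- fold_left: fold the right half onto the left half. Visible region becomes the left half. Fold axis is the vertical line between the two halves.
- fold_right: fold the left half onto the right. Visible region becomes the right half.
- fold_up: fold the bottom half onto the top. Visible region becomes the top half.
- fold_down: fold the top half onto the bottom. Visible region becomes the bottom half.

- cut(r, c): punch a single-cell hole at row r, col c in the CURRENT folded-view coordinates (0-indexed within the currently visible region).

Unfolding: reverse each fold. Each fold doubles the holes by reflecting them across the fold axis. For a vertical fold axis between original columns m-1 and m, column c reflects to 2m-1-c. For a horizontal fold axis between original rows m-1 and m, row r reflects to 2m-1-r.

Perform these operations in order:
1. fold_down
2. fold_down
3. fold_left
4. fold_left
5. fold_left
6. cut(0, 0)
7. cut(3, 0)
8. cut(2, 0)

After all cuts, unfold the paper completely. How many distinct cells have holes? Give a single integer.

Op 1 fold_down: fold axis h@8; visible region now rows[8,16) x cols[0,8) = 8x8
Op 2 fold_down: fold axis h@12; visible region now rows[12,16) x cols[0,8) = 4x8
Op 3 fold_left: fold axis v@4; visible region now rows[12,16) x cols[0,4) = 4x4
Op 4 fold_left: fold axis v@2; visible region now rows[12,16) x cols[0,2) = 4x2
Op 5 fold_left: fold axis v@1; visible region now rows[12,16) x cols[0,1) = 4x1
Op 6 cut(0, 0): punch at orig (12,0); cuts so far [(12, 0)]; region rows[12,16) x cols[0,1) = 4x1
Op 7 cut(3, 0): punch at orig (15,0); cuts so far [(12, 0), (15, 0)]; region rows[12,16) x cols[0,1) = 4x1
Op 8 cut(2, 0): punch at orig (14,0); cuts so far [(12, 0), (14, 0), (15, 0)]; region rows[12,16) x cols[0,1) = 4x1
Unfold 1 (reflect across v@1): 6 holes -> [(12, 0), (12, 1), (14, 0), (14, 1), (15, 0), (15, 1)]
Unfold 2 (reflect across v@2): 12 holes -> [(12, 0), (12, 1), (12, 2), (12, 3), (14, 0), (14, 1), (14, 2), (14, 3), (15, 0), (15, 1), (15, 2), (15, 3)]
Unfold 3 (reflect across v@4): 24 holes -> [(12, 0), (12, 1), (12, 2), (12, 3), (12, 4), (12, 5), (12, 6), (12, 7), (14, 0), (14, 1), (14, 2), (14, 3), (14, 4), (14, 5), (14, 6), (14, 7), (15, 0), (15, 1), (15, 2), (15, 3), (15, 4), (15, 5), (15, 6), (15, 7)]
Unfold 4 (reflect across h@12): 48 holes -> [(8, 0), (8, 1), (8, 2), (8, 3), (8, 4), (8, 5), (8, 6), (8, 7), (9, 0), (9, 1), (9, 2), (9, 3), (9, 4), (9, 5), (9, 6), (9, 7), (11, 0), (11, 1), (11, 2), (11, 3), (11, 4), (11, 5), (11, 6), (11, 7), (12, 0), (12, 1), (12, 2), (12, 3), (12, 4), (12, 5), (12, 6), (12, 7), (14, 0), (14, 1), (14, 2), (14, 3), (14, 4), (14, 5), (14, 6), (14, 7), (15, 0), (15, 1), (15, 2), (15, 3), (15, 4), (15, 5), (15, 6), (15, 7)]
Unfold 5 (reflect across h@8): 96 holes -> [(0, 0), (0, 1), (0, 2), (0, 3), (0, 4), (0, 5), (0, 6), (0, 7), (1, 0), (1, 1), (1, 2), (1, 3), (1, 4), (1, 5), (1, 6), (1, 7), (3, 0), (3, 1), (3, 2), (3, 3), (3, 4), (3, 5), (3, 6), (3, 7), (4, 0), (4, 1), (4, 2), (4, 3), (4, 4), (4, 5), (4, 6), (4, 7), (6, 0), (6, 1), (6, 2), (6, 3), (6, 4), (6, 5), (6, 6), (6, 7), (7, 0), (7, 1), (7, 2), (7, 3), (7, 4), (7, 5), (7, 6), (7, 7), (8, 0), (8, 1), (8, 2), (8, 3), (8, 4), (8, 5), (8, 6), (8, 7), (9, 0), (9, 1), (9, 2), (9, 3), (9, 4), (9, 5), (9, 6), (9, 7), (11, 0), (11, 1), (11, 2), (11, 3), (11, 4), (11, 5), (11, 6), (11, 7), (12, 0), (12, 1), (12, 2), (12, 3), (12, 4), (12, 5), (12, 6), (12, 7), (14, 0), (14, 1), (14, 2), (14, 3), (14, 4), (14, 5), (14, 6), (14, 7), (15, 0), (15, 1), (15, 2), (15, 3), (15, 4), (15, 5), (15, 6), (15, 7)]

Answer: 96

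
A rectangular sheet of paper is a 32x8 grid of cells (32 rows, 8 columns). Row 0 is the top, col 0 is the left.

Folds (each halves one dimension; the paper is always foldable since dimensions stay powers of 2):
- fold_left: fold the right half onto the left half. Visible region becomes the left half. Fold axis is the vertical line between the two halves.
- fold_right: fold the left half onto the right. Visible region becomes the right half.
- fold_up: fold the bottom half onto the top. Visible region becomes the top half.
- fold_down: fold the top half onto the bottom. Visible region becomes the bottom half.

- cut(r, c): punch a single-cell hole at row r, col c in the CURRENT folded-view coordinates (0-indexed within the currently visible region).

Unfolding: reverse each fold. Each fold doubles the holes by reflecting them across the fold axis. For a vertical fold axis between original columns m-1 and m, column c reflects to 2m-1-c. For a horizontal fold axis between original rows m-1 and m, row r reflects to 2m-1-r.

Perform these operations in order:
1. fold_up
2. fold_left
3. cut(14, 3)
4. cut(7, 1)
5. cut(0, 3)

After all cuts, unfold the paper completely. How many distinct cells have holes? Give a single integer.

Op 1 fold_up: fold axis h@16; visible region now rows[0,16) x cols[0,8) = 16x8
Op 2 fold_left: fold axis v@4; visible region now rows[0,16) x cols[0,4) = 16x4
Op 3 cut(14, 3): punch at orig (14,3); cuts so far [(14, 3)]; region rows[0,16) x cols[0,4) = 16x4
Op 4 cut(7, 1): punch at orig (7,1); cuts so far [(7, 1), (14, 3)]; region rows[0,16) x cols[0,4) = 16x4
Op 5 cut(0, 3): punch at orig (0,3); cuts so far [(0, 3), (7, 1), (14, 3)]; region rows[0,16) x cols[0,4) = 16x4
Unfold 1 (reflect across v@4): 6 holes -> [(0, 3), (0, 4), (7, 1), (7, 6), (14, 3), (14, 4)]
Unfold 2 (reflect across h@16): 12 holes -> [(0, 3), (0, 4), (7, 1), (7, 6), (14, 3), (14, 4), (17, 3), (17, 4), (24, 1), (24, 6), (31, 3), (31, 4)]

Answer: 12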